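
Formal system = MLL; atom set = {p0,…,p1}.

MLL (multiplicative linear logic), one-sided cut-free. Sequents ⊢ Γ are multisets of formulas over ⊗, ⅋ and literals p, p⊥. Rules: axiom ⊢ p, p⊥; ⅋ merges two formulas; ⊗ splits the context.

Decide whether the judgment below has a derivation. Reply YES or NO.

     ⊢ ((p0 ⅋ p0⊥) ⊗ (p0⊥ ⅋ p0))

Derivation trace:
[⊗]  ⊢ ((p0 ⅋ p0⊥) ⊗ (p0⊥ ⅋ p0))
  [⅋]  ⊢ (p0 ⅋ p0⊥)
    [Ax]  ⊢ p0, p0⊥
  [⅋]  ⊢ (p0⊥ ⅋ p0)
    [Ax]  ⊢ p0, p0⊥

Result: YES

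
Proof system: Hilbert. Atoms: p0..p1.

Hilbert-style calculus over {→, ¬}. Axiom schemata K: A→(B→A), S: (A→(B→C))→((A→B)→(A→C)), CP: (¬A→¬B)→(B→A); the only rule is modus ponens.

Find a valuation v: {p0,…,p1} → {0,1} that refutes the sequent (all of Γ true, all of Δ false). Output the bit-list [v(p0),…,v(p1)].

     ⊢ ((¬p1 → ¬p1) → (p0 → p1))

Truth-table refutation:
  v=00: Γ:[] Δ:[((¬p1 → ¬p1) → (p0 → p1))=T] refutes=False
  v=01: Γ:[] Δ:[((¬p1 → ¬p1) → (p0 → p1))=T] refutes=False
  v=10: Γ:[] Δ:[((¬p1 → ¬p1) → (p0 → p1))=F] refutes=True  ← countermodel

Result: [1, 0]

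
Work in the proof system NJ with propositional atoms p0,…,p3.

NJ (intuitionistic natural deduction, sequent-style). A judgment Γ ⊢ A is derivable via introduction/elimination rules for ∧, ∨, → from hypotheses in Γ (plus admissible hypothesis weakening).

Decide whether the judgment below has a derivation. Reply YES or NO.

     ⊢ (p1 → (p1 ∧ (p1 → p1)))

Derivation (root first):
[→I]  ⊢ (p1 → (p1 ∧ (p1 → p1)))
  [∧I] p1 ⊢ (p1 ∧ (p1 → p1))
    [Ax] p1 ⊢ p1
    [→I]  ⊢ (p1 → p1)
      [Ax] p1 ⊢ p1

Result: YES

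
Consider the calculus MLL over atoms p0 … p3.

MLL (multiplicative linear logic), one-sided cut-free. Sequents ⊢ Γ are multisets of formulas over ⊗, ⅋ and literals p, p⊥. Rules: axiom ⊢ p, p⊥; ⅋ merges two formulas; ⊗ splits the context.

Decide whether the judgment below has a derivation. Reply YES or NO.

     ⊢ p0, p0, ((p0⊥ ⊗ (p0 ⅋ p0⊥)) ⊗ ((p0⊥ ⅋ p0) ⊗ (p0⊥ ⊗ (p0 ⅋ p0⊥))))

Derivation (root first):
[⊗]  ⊢ p0, p0, ((p0⊥ ⊗ (p0 ⅋ p0⊥)) ⊗ ((p0⊥ ⅋ p0) ⊗ (p0⊥ ⊗ (p0 ⅋ p0⊥))))
  [⊗]  ⊢ p0, (p0⊥ ⊗ (p0 ⅋ p0⊥))
    [Ax]  ⊢ p0, p0⊥
    [⅋]  ⊢ (p0 ⅋ p0⊥)
      [Ax]  ⊢ p0, p0⊥
  [⊗]  ⊢ p0, ((p0⊥ ⅋ p0) ⊗ (p0⊥ ⊗ (p0 ⅋ p0⊥)))
    [⅋]  ⊢ (p0⊥ ⅋ p0)
      [Ax]  ⊢ p0, p0⊥
    [⊗]  ⊢ p0, (p0⊥ ⊗ (p0 ⅋ p0⊥))
      [Ax]  ⊢ p0, p0⊥
      [⅋]  ⊢ (p0 ⅋ p0⊥)
        [Ax]  ⊢ p0, p0⊥

Result: YES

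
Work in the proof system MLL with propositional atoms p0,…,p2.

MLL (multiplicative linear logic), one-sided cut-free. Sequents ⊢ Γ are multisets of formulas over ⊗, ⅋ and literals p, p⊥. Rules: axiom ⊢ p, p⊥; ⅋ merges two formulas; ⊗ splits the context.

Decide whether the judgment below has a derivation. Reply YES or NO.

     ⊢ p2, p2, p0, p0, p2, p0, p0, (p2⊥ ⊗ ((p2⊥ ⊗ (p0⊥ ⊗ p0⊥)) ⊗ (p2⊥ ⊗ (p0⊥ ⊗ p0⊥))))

Proof tree:
[⊗]  ⊢ p2, p2, p0, p0, p2, p0, p0, (p2⊥ ⊗ ((p2⊥ ⊗ (p0⊥ ⊗ p0⊥)) ⊗ (p2⊥ ⊗ (p0⊥ ⊗ p0⊥))))
  [Ax]  ⊢ p2, p2⊥
  [⊗]  ⊢ p2, p0, p0, p2, p0, p0, ((p2⊥ ⊗ (p0⊥ ⊗ p0⊥)) ⊗ (p2⊥ ⊗ (p0⊥ ⊗ p0⊥)))
    [⊗]  ⊢ p2, p0, p0, (p2⊥ ⊗ (p0⊥ ⊗ p0⊥))
      [Ax]  ⊢ p2, p2⊥
      [⊗]  ⊢ p0, p0, (p0⊥ ⊗ p0⊥)
        [Ax]  ⊢ p0, p0⊥
        [Ax]  ⊢ p0, p0⊥
    [⊗]  ⊢ p2, p0, p0, (p2⊥ ⊗ (p0⊥ ⊗ p0⊥))
      [Ax]  ⊢ p2, p2⊥
      [⊗]  ⊢ p0, p0, (p0⊥ ⊗ p0⊥)
        [Ax]  ⊢ p0, p0⊥
        [Ax]  ⊢ p0, p0⊥

Result: YES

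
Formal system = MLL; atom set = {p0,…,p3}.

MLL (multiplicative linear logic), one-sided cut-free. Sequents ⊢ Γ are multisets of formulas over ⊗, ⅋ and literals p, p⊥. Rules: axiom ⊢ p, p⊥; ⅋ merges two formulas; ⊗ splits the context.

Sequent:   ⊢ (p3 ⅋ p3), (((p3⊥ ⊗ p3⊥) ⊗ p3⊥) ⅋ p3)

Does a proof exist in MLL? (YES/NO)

Derivation (root first):
[⅋]  ⊢ (p3 ⅋ p3), (((p3⊥ ⊗ p3⊥) ⊗ p3⊥) ⅋ p3)
  [⅋]  ⊢ p3, ((p3⊥ ⊗ p3⊥) ⊗ p3⊥), (p3 ⅋ p3)
    [⊗]  ⊢ p3, p3, p3, ((p3⊥ ⊗ p3⊥) ⊗ p3⊥)
      [⊗]  ⊢ p3, p3, (p3⊥ ⊗ p3⊥)
        [Ax]  ⊢ p3, p3⊥
        [Ax]  ⊢ p3, p3⊥
      [Ax]  ⊢ p3, p3⊥

Result: YES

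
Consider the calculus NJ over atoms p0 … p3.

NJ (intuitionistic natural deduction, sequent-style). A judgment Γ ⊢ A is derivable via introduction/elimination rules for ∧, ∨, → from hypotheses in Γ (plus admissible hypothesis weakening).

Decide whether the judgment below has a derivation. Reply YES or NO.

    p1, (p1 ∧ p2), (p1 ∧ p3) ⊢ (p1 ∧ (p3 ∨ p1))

Proof tree:
[Wk] p1, (p1 ∧ p2), (p1 ∧ p3) ⊢ (p1 ∧ (p3 ∨ p1))
  [∧I] p1, (p1 ∧ p2) ⊢ (p1 ∧ (p3 ∨ p1))
    [Wk] p1, (p1 ∧ p2) ⊢ p1
      [Ax] p1 ⊢ p1
    [Wk] p1, (p1 ∧ p2) ⊢ (p3 ∨ p1)
      [∨I₂] p1 ⊢ (p3 ∨ p1)
        [Ax] p1 ⊢ p1

Result: YES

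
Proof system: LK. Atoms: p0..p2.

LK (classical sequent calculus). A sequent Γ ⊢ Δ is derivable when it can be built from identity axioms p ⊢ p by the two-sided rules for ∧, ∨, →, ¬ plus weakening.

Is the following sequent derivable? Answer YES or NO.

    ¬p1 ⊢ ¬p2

Search for a countermodel by truth-table:
  v=000: Γ:[¬p1=T] Δ:[¬p2=T] refutes=False
  v=001: Γ:[¬p1=T] Δ:[¬p2=F] refutes=True  ← countermodel

Result: NO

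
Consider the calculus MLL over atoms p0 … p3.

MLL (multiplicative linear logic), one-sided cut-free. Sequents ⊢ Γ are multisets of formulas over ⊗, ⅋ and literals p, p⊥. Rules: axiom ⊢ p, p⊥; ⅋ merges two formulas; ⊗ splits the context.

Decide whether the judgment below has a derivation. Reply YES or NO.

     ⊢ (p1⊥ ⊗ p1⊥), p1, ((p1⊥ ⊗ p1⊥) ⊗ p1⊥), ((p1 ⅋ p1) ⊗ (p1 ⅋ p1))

Derivation (root first):
[⊗]  ⊢ (p1⊥ ⊗ p1⊥), p1, ((p1⊥ ⊗ p1⊥) ⊗ p1⊥), ((p1 ⅋ p1) ⊗ (p1 ⅋ p1))
  [⅋]  ⊢ (p1⊥ ⊗ p1⊥), (p1 ⅋ p1)
    [⊗]  ⊢ p1, p1, (p1⊥ ⊗ p1⊥)
      [Ax]  ⊢ p1, p1⊥
      [Ax]  ⊢ p1, p1⊥
  [⅋]  ⊢ p1, ((p1⊥ ⊗ p1⊥) ⊗ p1⊥), (p1 ⅋ p1)
    [⊗]  ⊢ p1, p1, p1, ((p1⊥ ⊗ p1⊥) ⊗ p1⊥)
      [⊗]  ⊢ p1, p1, (p1⊥ ⊗ p1⊥)
        [Ax]  ⊢ p1, p1⊥
        [Ax]  ⊢ p1, p1⊥
      [Ax]  ⊢ p1, p1⊥

Result: YES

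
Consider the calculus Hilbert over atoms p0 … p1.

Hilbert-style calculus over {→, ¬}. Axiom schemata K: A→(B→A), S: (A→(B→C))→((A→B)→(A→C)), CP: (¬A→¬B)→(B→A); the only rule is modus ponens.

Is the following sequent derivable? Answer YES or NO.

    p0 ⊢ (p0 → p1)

Search for a countermodel by truth-table:
  v=00: Γ:[p0=F] Δ:[(p0 → p1)=T] refutes=False
  v=01: Γ:[p0=F] Δ:[(p0 → p1)=T] refutes=False
  v=10: Γ:[p0=T] Δ:[(p0 → p1)=F] refutes=True  ← countermodel

Result: NO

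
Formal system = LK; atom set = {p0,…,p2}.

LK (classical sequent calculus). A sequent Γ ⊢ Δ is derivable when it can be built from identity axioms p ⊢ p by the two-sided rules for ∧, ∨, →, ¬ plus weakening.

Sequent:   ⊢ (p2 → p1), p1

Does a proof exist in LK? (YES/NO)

Truth-table refutation:
  v=000: Γ:[] Δ:[(p2 → p1)=T, p1=F] refutes=False
  v=001: Γ:[] Δ:[(p2 → p1)=F, p1=F] refutes=True  ← countermodel

Result: NO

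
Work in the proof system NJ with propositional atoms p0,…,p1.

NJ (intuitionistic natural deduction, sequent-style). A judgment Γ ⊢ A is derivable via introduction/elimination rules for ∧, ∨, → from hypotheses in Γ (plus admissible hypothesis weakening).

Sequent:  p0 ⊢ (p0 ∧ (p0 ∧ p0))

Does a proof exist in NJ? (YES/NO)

Derivation (root first):
[∧I] p0 ⊢ (p0 ∧ (p0 ∧ p0))
  [Ax] p0 ⊢ p0
  [∧I] p0 ⊢ (p0 ∧ p0)
    [Ax] p0 ⊢ p0
    [Ax] p0 ⊢ p0

Result: YES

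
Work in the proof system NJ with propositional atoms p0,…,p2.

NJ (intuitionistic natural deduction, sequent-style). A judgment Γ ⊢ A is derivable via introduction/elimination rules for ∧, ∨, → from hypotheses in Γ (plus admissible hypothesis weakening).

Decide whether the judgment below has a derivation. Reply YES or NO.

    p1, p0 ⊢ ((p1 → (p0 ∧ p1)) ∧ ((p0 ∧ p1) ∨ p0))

Derivation (root first):
[∧I] p1, p0 ⊢ ((p1 → (p0 ∧ p1)) ∧ ((p0 ∧ p1) ∨ p0))
  [→I] p0 ⊢ (p1 → (p0 ∧ p1))
    [∧I] p1, p0 ⊢ (p0 ∧ p1)
      [Ax] p0 ⊢ p0
      [Ax] p1 ⊢ p1
  [∨I₁] p1, p0 ⊢ ((p0 ∧ p1) ∨ p0)
    [∧I] p1, p0 ⊢ (p0 ∧ p1)
      [Ax] p0 ⊢ p0
      [Ax] p1 ⊢ p1

Result: YES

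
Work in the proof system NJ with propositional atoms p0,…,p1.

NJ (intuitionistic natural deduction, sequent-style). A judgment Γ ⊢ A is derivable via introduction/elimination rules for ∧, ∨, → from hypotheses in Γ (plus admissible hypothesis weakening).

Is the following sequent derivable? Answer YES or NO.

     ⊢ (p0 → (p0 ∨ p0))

Proof tree:
[→I]  ⊢ (p0 → (p0 ∨ p0))
  [∨I₁] p0 ⊢ (p0 ∨ p0)
    [Ax] p0 ⊢ p0

Result: YES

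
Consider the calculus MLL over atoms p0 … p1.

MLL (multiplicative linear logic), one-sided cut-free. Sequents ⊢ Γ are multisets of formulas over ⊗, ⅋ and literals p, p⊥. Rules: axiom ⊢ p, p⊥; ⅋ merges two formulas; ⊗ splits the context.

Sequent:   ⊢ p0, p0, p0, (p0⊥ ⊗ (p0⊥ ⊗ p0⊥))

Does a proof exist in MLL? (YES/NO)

Proof tree:
[⊗]  ⊢ p0, p0, p0, (p0⊥ ⊗ (p0⊥ ⊗ p0⊥))
  [Ax]  ⊢ p0, p0⊥
  [⊗]  ⊢ p0, p0, (p0⊥ ⊗ p0⊥)
    [Ax]  ⊢ p0, p0⊥
    [Ax]  ⊢ p0, p0⊥

Result: YES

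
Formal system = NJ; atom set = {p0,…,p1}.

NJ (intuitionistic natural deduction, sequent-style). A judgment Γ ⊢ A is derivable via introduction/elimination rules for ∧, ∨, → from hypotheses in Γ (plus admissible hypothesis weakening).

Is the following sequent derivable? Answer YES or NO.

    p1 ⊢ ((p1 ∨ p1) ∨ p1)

Derivation (root first):
[∨I₁] p1 ⊢ ((p1 ∨ p1) ∨ p1)
  [∨I₁] p1 ⊢ (p1 ∨ p1)
    [Ax] p1 ⊢ p1

Result: YES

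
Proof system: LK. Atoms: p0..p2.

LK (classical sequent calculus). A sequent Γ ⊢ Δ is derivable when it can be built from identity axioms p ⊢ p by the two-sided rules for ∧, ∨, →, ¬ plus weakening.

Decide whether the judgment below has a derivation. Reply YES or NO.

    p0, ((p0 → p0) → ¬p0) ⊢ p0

Derivation (root first):
[→L] p0, ((p0 → p0) → ¬p0) ⊢ p0
  [→R]  ⊢ (p0 → p0)
    [Ax] p0 ⊢ p0
  [WR] p0, ¬p0 ⊢ p0
    [¬L] p0, ¬p0 ⊢ 
      [Ax] p0 ⊢ p0

Result: YES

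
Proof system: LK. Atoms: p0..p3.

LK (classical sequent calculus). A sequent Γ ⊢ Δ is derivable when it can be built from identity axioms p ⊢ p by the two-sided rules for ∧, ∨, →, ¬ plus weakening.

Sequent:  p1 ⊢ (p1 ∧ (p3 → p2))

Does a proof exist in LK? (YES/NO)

Enumerate valuations to refute Γ ⊢ Δ:
  v=0000: Γ:[p1=F] Δ:[(p1 ∧ (p3 → p2))=F] refutes=False
  v=0001: Γ:[p1=F] Δ:[(p1 ∧ (p3 → p2))=F] refutes=False
  v=0010: Γ:[p1=F] Δ:[(p1 ∧ (p3 → p2))=F] refutes=False
  v=0011: Γ:[p1=F] Δ:[(p1 ∧ (p3 → p2))=F] refutes=False
  v=0100: Γ:[p1=T] Δ:[(p1 ∧ (p3 → p2))=T] refutes=False
  v=0101: Γ:[p1=T] Δ:[(p1 ∧ (p3 → p2))=F] refutes=True  ← countermodel

Result: NO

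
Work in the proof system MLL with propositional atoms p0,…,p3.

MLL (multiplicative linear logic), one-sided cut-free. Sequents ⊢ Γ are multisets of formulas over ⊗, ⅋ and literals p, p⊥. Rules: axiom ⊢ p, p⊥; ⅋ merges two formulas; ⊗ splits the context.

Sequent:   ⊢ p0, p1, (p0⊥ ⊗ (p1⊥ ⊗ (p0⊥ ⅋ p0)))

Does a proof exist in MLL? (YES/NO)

Derivation (root first):
[⊗]  ⊢ p0, p1, (p0⊥ ⊗ (p1⊥ ⊗ (p0⊥ ⅋ p0)))
  [Ax]  ⊢ p0, p0⊥
  [⊗]  ⊢ p1, (p1⊥ ⊗ (p0⊥ ⅋ p0))
    [Ax]  ⊢ p1, p1⊥
    [⅋]  ⊢ (p0⊥ ⅋ p0)
      [Ax]  ⊢ p0, p0⊥

Result: YES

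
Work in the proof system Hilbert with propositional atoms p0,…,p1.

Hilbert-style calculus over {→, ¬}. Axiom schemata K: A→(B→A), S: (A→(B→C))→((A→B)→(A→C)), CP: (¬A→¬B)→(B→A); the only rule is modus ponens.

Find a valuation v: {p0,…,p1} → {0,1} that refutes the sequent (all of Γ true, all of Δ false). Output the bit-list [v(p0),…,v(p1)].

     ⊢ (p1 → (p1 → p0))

Truth-table refutation:
  v=00: Γ:[] Δ:[(p1 → (p1 → p0))=T] refutes=False
  v=01: Γ:[] Δ:[(p1 → (p1 → p0))=F] refutes=True  ← countermodel

Result: [0, 1]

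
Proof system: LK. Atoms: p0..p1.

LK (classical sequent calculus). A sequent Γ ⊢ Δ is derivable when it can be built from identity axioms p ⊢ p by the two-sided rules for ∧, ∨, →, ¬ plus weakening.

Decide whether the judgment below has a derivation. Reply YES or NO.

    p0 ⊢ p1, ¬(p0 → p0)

Search for a countermodel by truth-table:
  v=00: Γ:[p0=F] Δ:[p1=F, ¬(p0 → p0)=F] refutes=False
  v=01: Γ:[p0=F] Δ:[p1=T, ¬(p0 → p0)=F] refutes=False
  v=10: Γ:[p0=T] Δ:[p1=F, ¬(p0 → p0)=F] refutes=True  ← countermodel

Result: NO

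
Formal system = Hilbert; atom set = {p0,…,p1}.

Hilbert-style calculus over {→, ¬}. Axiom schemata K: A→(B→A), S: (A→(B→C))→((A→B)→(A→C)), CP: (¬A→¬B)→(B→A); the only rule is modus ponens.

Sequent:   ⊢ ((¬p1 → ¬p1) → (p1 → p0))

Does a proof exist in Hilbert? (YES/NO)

Search for a countermodel by truth-table:
  v=00: Γ:[] Δ:[((¬p1 → ¬p1) → (p1 → p0))=T] refutes=False
  v=01: Γ:[] Δ:[((¬p1 → ¬p1) → (p1 → p0))=F] refutes=True  ← countermodel

Result: NO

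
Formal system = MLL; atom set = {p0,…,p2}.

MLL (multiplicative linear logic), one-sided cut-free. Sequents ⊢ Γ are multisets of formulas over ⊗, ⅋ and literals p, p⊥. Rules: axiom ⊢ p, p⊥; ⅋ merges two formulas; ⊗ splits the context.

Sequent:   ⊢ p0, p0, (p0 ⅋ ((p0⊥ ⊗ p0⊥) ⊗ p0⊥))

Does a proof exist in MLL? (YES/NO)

Proof tree:
[⅋]  ⊢ p0, p0, (p0 ⅋ ((p0⊥ ⊗ p0⊥) ⊗ p0⊥))
  [⊗]  ⊢ p0, p0, p0, ((p0⊥ ⊗ p0⊥) ⊗ p0⊥)
    [⊗]  ⊢ p0, p0, (p0⊥ ⊗ p0⊥)
      [Ax]  ⊢ p0, p0⊥
      [Ax]  ⊢ p0, p0⊥
    [Ax]  ⊢ p0, p0⊥

Result: YES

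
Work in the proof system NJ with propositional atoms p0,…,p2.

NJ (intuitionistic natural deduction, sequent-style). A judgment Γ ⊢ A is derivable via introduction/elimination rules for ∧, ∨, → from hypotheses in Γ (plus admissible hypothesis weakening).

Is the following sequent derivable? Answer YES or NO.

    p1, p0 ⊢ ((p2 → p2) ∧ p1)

Proof tree:
[∧I] p1, p0 ⊢ ((p2 → p2) ∧ p1)
  [→I]  ⊢ (p2 → p2)
    [Ax] p2 ⊢ p2
  [Wk] p1, p0 ⊢ p1
    [Ax] p1 ⊢ p1

Result: YES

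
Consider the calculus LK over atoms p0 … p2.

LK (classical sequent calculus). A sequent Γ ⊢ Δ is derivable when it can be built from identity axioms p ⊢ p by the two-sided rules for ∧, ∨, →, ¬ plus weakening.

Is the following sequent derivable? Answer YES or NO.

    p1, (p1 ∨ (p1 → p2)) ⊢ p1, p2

Derivation trace:
[∨L] p1, (p1 ∨ (p1 → p2)) ⊢ p1, p2
  [Ax] p1 ⊢ p1
  [→L] p1, (p1 → p2) ⊢ p2
    [Ax] p1 ⊢ p1
    [Ax] p2 ⊢ p2

Result: YES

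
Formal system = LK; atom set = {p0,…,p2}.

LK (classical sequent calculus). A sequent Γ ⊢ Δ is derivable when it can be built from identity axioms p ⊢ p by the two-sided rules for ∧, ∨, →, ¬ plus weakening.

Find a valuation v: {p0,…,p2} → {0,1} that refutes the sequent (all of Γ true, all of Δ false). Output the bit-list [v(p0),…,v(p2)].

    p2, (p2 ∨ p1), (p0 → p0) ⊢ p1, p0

Enumerate valuations to refute Γ ⊢ Δ:
  v=000: Γ:[p2=F, (p2 ∨ p1)=F, (p0 → p0)=T] Δ:[p1=F, p0=F] refutes=False
  v=001: Γ:[p2=T, (p2 ∨ p1)=T, (p0 → p0)=T] Δ:[p1=F, p0=F] refutes=True  ← countermodel

Result: [0, 0, 1]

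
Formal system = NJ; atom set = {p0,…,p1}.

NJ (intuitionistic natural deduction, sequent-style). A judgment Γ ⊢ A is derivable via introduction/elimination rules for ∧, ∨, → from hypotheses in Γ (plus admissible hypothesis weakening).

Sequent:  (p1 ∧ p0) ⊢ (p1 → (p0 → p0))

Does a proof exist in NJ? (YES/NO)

Derivation trace:
[→I] (p1 ∧ p0) ⊢ (p1 → (p0 → p0))
  [Wk] (p1 ∧ p0), p1 ⊢ (p0 → p0)
    [→I] (p1 ∧ p0) ⊢ (p0 → p0)
      [Wk] p0, (p1 ∧ p0) ⊢ p0
        [Ax] p0 ⊢ p0

Result: YES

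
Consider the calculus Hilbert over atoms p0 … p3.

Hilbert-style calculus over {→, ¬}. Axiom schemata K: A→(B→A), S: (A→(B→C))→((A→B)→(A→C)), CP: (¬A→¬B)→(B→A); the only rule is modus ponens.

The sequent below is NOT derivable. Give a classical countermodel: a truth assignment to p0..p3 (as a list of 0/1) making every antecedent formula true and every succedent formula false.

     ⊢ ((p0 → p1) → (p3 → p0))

Search for a countermodel by truth-table:
  v=0000: Γ:[] Δ:[((p0 → p1) → (p3 → p0))=T] refutes=False
  v=0001: Γ:[] Δ:[((p0 → p1) → (p3 → p0))=F] refutes=True  ← countermodel

Result: [0, 0, 0, 1]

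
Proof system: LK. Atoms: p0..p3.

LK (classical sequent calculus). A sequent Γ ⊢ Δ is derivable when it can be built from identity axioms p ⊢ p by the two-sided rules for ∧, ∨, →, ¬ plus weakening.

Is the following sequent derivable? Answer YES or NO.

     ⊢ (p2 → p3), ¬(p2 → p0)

Search for a countermodel by truth-table:
  v=0000: Γ:[] Δ:[(p2 → p3)=T, ¬(p2 → p0)=F] refutes=False
  v=0001: Γ:[] Δ:[(p2 → p3)=T, ¬(p2 → p0)=F] refutes=False
  v=0010: Γ:[] Δ:[(p2 → p3)=F, ¬(p2 → p0)=T] refutes=False
  v=0011: Γ:[] Δ:[(p2 → p3)=T, ¬(p2 → p0)=T] refutes=False
  v=0100: Γ:[] Δ:[(p2 → p3)=T, ¬(p2 → p0)=F] refutes=False
  v=0101: Γ:[] Δ:[(p2 → p3)=T, ¬(p2 → p0)=F] refutes=False
  v=0110: Γ:[] Δ:[(p2 → p3)=F, ¬(p2 → p0)=T] refutes=False
  v=0111: Γ:[] Δ:[(p2 → p3)=T, ¬(p2 → p0)=T] refutes=False
  v=1000: Γ:[] Δ:[(p2 → p3)=T, ¬(p2 → p0)=F] refutes=False
  v=1001: Γ:[] Δ:[(p2 → p3)=T, ¬(p2 → p0)=F] refutes=False
  v=1010: Γ:[] Δ:[(p2 → p3)=F, ¬(p2 → p0)=F] refutes=True  ← countermodel

Result: NO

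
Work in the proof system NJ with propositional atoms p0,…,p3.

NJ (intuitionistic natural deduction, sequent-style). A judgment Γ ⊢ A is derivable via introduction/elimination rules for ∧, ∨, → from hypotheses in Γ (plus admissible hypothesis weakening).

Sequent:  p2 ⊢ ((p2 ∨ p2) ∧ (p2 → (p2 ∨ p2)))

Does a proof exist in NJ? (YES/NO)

Proof tree:
[∧I] p2 ⊢ ((p2 ∨ p2) ∧ (p2 → (p2 ∨ p2)))
  [∨I₂] p2 ⊢ (p2 ∨ p2)
    [Ax] p2 ⊢ p2
  [→I]  ⊢ (p2 → (p2 ∨ p2))
    [∨I₂] p2 ⊢ (p2 ∨ p2)
      [Ax] p2 ⊢ p2

Result: YES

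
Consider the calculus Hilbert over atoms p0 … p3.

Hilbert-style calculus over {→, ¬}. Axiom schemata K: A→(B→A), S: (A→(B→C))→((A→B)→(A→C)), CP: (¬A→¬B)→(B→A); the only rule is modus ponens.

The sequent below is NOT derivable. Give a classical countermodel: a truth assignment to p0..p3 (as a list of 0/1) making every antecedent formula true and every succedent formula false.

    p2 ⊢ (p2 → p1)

Search for a countermodel by truth-table:
  v=0000: Γ:[p2=F] Δ:[(p2 → p1)=T] refutes=False
  v=0001: Γ:[p2=F] Δ:[(p2 → p1)=T] refutes=False
  v=0010: Γ:[p2=T] Δ:[(p2 → p1)=F] refutes=True  ← countermodel

Result: [0, 0, 1, 0]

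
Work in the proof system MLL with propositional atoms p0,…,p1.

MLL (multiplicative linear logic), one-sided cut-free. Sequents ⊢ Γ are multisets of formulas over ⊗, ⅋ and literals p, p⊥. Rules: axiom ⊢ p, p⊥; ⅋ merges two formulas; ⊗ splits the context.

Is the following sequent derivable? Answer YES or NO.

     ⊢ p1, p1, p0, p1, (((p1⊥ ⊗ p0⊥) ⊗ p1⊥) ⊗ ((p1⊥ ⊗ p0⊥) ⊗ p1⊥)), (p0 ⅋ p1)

Proof tree:
[⅋]  ⊢ p1, p1, p0, p1, (((p1⊥ ⊗ p0⊥) ⊗ p1⊥) ⊗ ((p1⊥ ⊗ p0⊥) ⊗ p1⊥)), (p0 ⅋ p1)
  [⊗]  ⊢ p1, p0, p1, p1, p0, p1, (((p1⊥ ⊗ p0⊥) ⊗ p1⊥) ⊗ ((p1⊥ ⊗ p0⊥) ⊗ p1⊥))
    [⊗]  ⊢ p1, p0, p1, ((p1⊥ ⊗ p0⊥) ⊗ p1⊥)
      [⊗]  ⊢ p1, p0, (p1⊥ ⊗ p0⊥)
        [Ax]  ⊢ p1, p1⊥
        [Ax]  ⊢ p0, p0⊥
      [Ax]  ⊢ p1, p1⊥
    [⊗]  ⊢ p1, p0, p1, ((p1⊥ ⊗ p0⊥) ⊗ p1⊥)
      [⊗]  ⊢ p1, p0, (p1⊥ ⊗ p0⊥)
        [Ax]  ⊢ p1, p1⊥
        [Ax]  ⊢ p0, p0⊥
      [Ax]  ⊢ p1, p1⊥

Result: YES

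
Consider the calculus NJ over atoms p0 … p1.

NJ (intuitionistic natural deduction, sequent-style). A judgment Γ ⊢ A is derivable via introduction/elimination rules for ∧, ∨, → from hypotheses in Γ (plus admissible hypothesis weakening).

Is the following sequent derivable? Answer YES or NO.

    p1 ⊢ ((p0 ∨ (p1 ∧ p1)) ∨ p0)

Derivation trace:
[∨I₁] p1 ⊢ ((p0 ∨ (p1 ∧ p1)) ∨ p0)
  [∨I₂] p1 ⊢ (p0 ∨ (p1 ∧ p1))
    [∧I] p1 ⊢ (p1 ∧ p1)
      [Ax] p1 ⊢ p1
      [Ax] p1 ⊢ p1

Result: YES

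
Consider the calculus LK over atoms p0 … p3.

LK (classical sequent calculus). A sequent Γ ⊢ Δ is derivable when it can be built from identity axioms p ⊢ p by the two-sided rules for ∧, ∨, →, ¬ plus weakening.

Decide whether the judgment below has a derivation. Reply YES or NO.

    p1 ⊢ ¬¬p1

Derivation (root first):
[¬R] p1 ⊢ ¬¬p1
  [¬L] p1, ¬p1 ⊢ 
    [Ax] p1 ⊢ p1

Result: YES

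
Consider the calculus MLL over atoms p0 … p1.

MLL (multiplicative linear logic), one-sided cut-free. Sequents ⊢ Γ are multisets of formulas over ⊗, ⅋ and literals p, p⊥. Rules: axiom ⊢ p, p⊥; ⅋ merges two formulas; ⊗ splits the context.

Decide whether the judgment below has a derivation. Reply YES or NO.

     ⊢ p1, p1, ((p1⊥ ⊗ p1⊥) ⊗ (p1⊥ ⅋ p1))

Proof tree:
[⊗]  ⊢ p1, p1, ((p1⊥ ⊗ p1⊥) ⊗ (p1⊥ ⅋ p1))
  [⊗]  ⊢ p1, p1, (p1⊥ ⊗ p1⊥)
    [Ax]  ⊢ p1, p1⊥
    [Ax]  ⊢ p1, p1⊥
  [⅋]  ⊢ (p1⊥ ⅋ p1)
    [Ax]  ⊢ p1, p1⊥

Result: YES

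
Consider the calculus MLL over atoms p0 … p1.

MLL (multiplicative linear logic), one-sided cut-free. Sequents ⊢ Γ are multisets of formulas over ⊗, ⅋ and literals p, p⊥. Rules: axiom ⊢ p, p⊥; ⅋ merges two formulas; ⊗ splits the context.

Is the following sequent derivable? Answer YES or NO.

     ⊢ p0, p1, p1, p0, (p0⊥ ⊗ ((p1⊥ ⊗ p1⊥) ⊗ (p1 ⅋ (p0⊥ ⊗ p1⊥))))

Derivation trace:
[⊗]  ⊢ p0, p1, p1, p0, (p0⊥ ⊗ ((p1⊥ ⊗ p1⊥) ⊗ (p1 ⅋ (p0⊥ ⊗ p1⊥))))
  [Ax]  ⊢ p0, p0⊥
  [⊗]  ⊢ p1, p1, p0, ((p1⊥ ⊗ p1⊥) ⊗ (p1 ⅋ (p0⊥ ⊗ p1⊥)))
    [⊗]  ⊢ p1, p1, (p1⊥ ⊗ p1⊥)
      [Ax]  ⊢ p1, p1⊥
      [Ax]  ⊢ p1, p1⊥
    [⅋]  ⊢ p0, (p1 ⅋ (p0⊥ ⊗ p1⊥))
      [⊗]  ⊢ p0, p1, (p0⊥ ⊗ p1⊥)
        [Ax]  ⊢ p0, p0⊥
        [Ax]  ⊢ p1, p1⊥

Result: YES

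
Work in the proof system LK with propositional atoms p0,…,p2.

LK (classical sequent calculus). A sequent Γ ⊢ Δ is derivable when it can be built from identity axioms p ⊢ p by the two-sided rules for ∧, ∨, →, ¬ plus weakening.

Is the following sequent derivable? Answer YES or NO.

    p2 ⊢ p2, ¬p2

Proof tree:
[WL] p2 ⊢ p2, ¬p2
  [¬R]  ⊢ p2, ¬p2
    [Ax] p2 ⊢ p2

Result: YES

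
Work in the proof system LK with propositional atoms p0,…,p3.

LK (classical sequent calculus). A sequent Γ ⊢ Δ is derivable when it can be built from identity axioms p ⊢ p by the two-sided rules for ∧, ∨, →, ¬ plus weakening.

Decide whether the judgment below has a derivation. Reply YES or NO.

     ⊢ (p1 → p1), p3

Derivation (root first):
[WR]  ⊢ (p1 → p1), p3
  [→R]  ⊢ (p1 → p1)
    [Ax] p1 ⊢ p1

Result: YES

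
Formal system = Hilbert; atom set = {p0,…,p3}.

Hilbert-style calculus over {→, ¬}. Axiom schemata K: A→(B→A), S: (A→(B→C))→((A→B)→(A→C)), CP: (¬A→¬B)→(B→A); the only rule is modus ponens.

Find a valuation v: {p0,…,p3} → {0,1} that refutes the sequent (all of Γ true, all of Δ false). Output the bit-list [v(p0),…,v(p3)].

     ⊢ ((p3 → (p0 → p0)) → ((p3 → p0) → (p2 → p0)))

Truth-table refutation:
  v=0000: Γ:[] Δ:[((p3 → (p0 → p0)) → ((p3 → p0) → (p2 → p0)))=T] refutes=False
  v=0001: Γ:[] Δ:[((p3 → (p0 → p0)) → ((p3 → p0) → (p2 → p0)))=T] refutes=False
  v=0010: Γ:[] Δ:[((p3 → (p0 → p0)) → ((p3 → p0) → (p2 → p0)))=F] refutes=True  ← countermodel

Result: [0, 0, 1, 0]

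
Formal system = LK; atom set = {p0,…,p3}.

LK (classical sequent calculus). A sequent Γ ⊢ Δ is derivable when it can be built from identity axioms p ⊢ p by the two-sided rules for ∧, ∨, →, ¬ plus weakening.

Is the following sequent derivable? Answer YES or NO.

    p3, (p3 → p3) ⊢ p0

Search for a countermodel by truth-table:
  v=0000: Γ:[p3=F, (p3 → p3)=T] Δ:[p0=F] refutes=False
  v=0001: Γ:[p3=T, (p3 → p3)=T] Δ:[p0=F] refutes=True  ← countermodel

Result: NO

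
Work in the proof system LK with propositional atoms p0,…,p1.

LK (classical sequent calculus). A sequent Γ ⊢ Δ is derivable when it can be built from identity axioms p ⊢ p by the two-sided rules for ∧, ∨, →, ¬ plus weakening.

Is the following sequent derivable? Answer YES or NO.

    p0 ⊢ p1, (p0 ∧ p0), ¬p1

Derivation (root first):
[¬R] p0 ⊢ p1, (p0 ∧ p0), ¬p1
  [∧R] p1, p0 ⊢ p1, (p0 ∧ p0)
    [WR] p1 ⊢ p1, p0
      [Ax] p1 ⊢ p1
    [Ax] p0 ⊢ p0

Result: YES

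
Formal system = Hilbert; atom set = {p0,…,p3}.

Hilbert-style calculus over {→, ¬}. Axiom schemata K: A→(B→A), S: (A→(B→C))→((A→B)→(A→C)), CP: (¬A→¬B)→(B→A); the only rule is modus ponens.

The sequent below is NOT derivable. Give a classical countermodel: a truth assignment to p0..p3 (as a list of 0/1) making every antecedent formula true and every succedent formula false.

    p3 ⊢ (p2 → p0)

Enumerate valuations to refute Γ ⊢ Δ:
  v=0000: Γ:[p3=F] Δ:[(p2 → p0)=T] refutes=False
  v=0001: Γ:[p3=T] Δ:[(p2 → p0)=T] refutes=False
  v=0010: Γ:[p3=F] Δ:[(p2 → p0)=F] refutes=False
  v=0011: Γ:[p3=T] Δ:[(p2 → p0)=F] refutes=True  ← countermodel

Result: [0, 0, 1, 1]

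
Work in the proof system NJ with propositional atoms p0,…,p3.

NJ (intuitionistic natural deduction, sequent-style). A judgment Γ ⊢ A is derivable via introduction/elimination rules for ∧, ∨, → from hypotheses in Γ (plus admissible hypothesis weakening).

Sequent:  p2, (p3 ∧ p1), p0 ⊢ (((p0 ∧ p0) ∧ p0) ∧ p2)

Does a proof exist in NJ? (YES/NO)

Derivation (root first):
[∧I] p2, (p3 ∧ p1), p0 ⊢ (((p0 ∧ p0) ∧ p0) ∧ p2)
  [∧I] (p3 ∧ p1), p0 ⊢ ((p0 ∧ p0) ∧ p0)
    [∧I] p0 ⊢ (p0 ∧ p0)
      [Ax] p0 ⊢ p0
      [Ax] p0 ⊢ p0
    [Wk] p0, (p3 ∧ p1) ⊢ p0
      [Ax] p0 ⊢ p0
  [Ax] p2 ⊢ p2

Result: YES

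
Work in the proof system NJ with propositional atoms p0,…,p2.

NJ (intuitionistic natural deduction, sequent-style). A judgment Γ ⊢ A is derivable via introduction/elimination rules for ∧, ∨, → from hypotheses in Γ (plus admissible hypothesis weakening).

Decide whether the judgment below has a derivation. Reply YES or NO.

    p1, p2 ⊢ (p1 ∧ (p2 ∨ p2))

Derivation (root first):
[∧I] p1, p2 ⊢ (p1 ∧ (p2 ∨ p2))
  [Ax] p1 ⊢ p1
  [∨I₁] p2 ⊢ (p2 ∨ p2)
    [Ax] p2 ⊢ p2

Result: YES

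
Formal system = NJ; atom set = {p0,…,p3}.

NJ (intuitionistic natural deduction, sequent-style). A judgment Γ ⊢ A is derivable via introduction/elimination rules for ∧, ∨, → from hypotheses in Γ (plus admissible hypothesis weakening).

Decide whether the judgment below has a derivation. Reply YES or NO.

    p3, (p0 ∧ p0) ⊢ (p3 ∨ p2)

Proof tree:
[Wk] p3, (p0 ∧ p0) ⊢ (p3 ∨ p2)
  [∨I₁] p3 ⊢ (p3 ∨ p2)
    [Ax] p3 ⊢ p3

Result: YES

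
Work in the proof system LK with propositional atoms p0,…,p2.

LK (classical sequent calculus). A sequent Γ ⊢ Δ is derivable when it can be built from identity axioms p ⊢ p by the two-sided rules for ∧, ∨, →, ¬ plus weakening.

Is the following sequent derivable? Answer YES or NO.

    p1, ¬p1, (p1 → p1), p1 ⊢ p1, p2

Derivation trace:
[WL] p1, ¬p1, (p1 → p1), p1 ⊢ p1, p2
  [→L] p1, ¬p1, (p1 → p1) ⊢ p1, p2
    [¬L] p1, ¬p1 ⊢ p1
      [WR] p1 ⊢ p1, p1
        [Ax] p1 ⊢ p1
    [WR] p1 ⊢ p1, p1, p2
      [WR] p1 ⊢ p1, p1
        [Ax] p1 ⊢ p1

Result: YES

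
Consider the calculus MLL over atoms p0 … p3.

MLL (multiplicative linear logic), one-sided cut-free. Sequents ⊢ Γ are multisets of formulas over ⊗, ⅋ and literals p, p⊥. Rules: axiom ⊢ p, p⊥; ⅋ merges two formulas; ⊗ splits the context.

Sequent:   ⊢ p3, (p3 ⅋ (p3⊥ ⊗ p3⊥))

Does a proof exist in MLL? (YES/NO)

Proof tree:
[⅋]  ⊢ p3, (p3 ⅋ (p3⊥ ⊗ p3⊥))
  [⊗]  ⊢ p3, p3, (p3⊥ ⊗ p3⊥)
    [Ax]  ⊢ p3, p3⊥
    [Ax]  ⊢ p3, p3⊥

Result: YES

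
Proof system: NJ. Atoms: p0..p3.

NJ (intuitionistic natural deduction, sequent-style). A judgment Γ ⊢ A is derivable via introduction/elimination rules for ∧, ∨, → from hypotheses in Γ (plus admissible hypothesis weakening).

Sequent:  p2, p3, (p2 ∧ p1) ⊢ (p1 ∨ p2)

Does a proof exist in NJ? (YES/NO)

Proof tree:
[∨I₂] p2, p3, (p2 ∧ p1) ⊢ (p1 ∨ p2)
  [Wk] p2, p3, (p2 ∧ p1) ⊢ p2
    [Wk] p2, p3 ⊢ p2
      [Ax] p2 ⊢ p2

Result: YES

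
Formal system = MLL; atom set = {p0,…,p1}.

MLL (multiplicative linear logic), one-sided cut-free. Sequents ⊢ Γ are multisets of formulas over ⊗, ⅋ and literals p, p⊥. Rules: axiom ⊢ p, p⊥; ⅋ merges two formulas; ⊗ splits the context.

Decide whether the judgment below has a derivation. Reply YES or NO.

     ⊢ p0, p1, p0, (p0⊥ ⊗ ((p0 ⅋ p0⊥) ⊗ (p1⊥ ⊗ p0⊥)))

Derivation (root first):
[⊗]  ⊢ p0, p1, p0, (p0⊥ ⊗ ((p0 ⅋ p0⊥) ⊗ (p1⊥ ⊗ p0⊥)))
  [Ax]  ⊢ p0, p0⊥
  [⊗]  ⊢ p1, p0, ((p0 ⅋ p0⊥) ⊗ (p1⊥ ⊗ p0⊥))
    [⅋]  ⊢ (p0 ⅋ p0⊥)
      [Ax]  ⊢ p0, p0⊥
    [⊗]  ⊢ p1, p0, (p1⊥ ⊗ p0⊥)
      [Ax]  ⊢ p1, p1⊥
      [Ax]  ⊢ p0, p0⊥

Result: YES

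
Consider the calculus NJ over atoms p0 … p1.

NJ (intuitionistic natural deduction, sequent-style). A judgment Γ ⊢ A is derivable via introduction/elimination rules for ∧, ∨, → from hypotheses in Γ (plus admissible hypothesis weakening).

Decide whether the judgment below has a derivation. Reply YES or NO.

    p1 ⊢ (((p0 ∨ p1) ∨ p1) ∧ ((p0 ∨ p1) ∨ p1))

Proof tree:
[∧I] p1 ⊢ (((p0 ∨ p1) ∨ p1) ∧ ((p0 ∨ p1) ∨ p1))
  [∨I₁] p1 ⊢ ((p0 ∨ p1) ∨ p1)
    [∨I₂] p1 ⊢ (p0 ∨ p1)
      [Ax] p1 ⊢ p1
  [∨I₁] p1 ⊢ ((p0 ∨ p1) ∨ p1)
    [∨I₂] p1 ⊢ (p0 ∨ p1)
      [Ax] p1 ⊢ p1

Result: YES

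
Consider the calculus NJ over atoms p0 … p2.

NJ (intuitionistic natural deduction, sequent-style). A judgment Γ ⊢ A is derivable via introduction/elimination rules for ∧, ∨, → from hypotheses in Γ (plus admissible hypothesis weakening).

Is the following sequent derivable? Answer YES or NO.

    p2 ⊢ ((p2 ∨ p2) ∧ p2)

Proof tree:
[∧I] p2 ⊢ ((p2 ∨ p2) ∧ p2)
  [∨I₁] p2 ⊢ (p2 ∨ p2)
    [Ax] p2 ⊢ p2
  [Ax] p2 ⊢ p2

Result: YES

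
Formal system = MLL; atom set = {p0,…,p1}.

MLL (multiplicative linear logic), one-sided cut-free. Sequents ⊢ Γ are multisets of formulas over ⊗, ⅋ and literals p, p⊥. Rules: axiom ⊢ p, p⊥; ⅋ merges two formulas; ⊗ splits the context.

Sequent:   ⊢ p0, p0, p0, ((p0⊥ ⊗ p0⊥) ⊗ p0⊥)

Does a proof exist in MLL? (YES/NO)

Derivation trace:
[⊗]  ⊢ p0, p0, p0, ((p0⊥ ⊗ p0⊥) ⊗ p0⊥)
  [⊗]  ⊢ p0, p0, (p0⊥ ⊗ p0⊥)
    [Ax]  ⊢ p0, p0⊥
    [Ax]  ⊢ p0, p0⊥
  [Ax]  ⊢ p0, p0⊥

Result: YES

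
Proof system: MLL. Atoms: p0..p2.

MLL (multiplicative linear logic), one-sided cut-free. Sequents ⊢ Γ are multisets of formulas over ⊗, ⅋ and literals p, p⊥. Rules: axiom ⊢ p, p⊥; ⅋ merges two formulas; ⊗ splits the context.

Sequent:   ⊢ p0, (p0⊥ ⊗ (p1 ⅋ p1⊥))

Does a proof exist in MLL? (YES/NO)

Derivation (root first):
[⊗]  ⊢ p0, (p0⊥ ⊗ (p1 ⅋ p1⊥))
  [Ax]  ⊢ p0, p0⊥
  [⅋]  ⊢ (p1 ⅋ p1⊥)
    [Ax]  ⊢ p1, p1⊥

Result: YES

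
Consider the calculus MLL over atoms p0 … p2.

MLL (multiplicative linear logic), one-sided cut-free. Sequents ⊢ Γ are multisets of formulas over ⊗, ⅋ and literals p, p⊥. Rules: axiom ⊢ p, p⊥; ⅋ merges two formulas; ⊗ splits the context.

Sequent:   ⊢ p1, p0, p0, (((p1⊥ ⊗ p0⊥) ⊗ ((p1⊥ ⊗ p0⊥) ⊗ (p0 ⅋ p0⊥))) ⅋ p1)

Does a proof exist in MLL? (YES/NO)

Proof tree:
[⅋]  ⊢ p1, p0, p0, (((p1⊥ ⊗ p0⊥) ⊗ ((p1⊥ ⊗ p0⊥) ⊗ (p0 ⅋ p0⊥))) ⅋ p1)
  [⊗]  ⊢ p1, p0, p1, p0, ((p1⊥ ⊗ p0⊥) ⊗ ((p1⊥ ⊗ p0⊥) ⊗ (p0 ⅋ p0⊥)))
    [⊗]  ⊢ p1, p0, (p1⊥ ⊗ p0⊥)
      [Ax]  ⊢ p1, p1⊥
      [Ax]  ⊢ p0, p0⊥
    [⊗]  ⊢ p1, p0, ((p1⊥ ⊗ p0⊥) ⊗ (p0 ⅋ p0⊥))
      [⊗]  ⊢ p1, p0, (p1⊥ ⊗ p0⊥)
        [Ax]  ⊢ p1, p1⊥
        [Ax]  ⊢ p0, p0⊥
      [⅋]  ⊢ (p0 ⅋ p0⊥)
        [Ax]  ⊢ p0, p0⊥

Result: YES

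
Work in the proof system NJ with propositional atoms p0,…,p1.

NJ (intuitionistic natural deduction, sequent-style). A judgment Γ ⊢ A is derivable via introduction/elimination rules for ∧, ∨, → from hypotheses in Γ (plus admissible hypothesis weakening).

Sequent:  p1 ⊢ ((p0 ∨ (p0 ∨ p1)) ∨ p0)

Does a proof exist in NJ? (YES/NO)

Derivation trace:
[∨I₁] p1 ⊢ ((p0 ∨ (p0 ∨ p1)) ∨ p0)
  [∨I₂] p1 ⊢ (p0 ∨ (p0 ∨ p1))
    [∨I₂] p1 ⊢ (p0 ∨ p1)
      [Ax] p1 ⊢ p1

Result: YES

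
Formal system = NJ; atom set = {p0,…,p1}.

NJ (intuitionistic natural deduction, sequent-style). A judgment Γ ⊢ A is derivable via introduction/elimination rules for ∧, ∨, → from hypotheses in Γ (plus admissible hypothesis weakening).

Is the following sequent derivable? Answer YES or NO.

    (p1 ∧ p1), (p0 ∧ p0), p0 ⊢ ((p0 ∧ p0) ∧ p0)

Derivation trace:
[∧I] (p1 ∧ p1), (p0 ∧ p0), p0 ⊢ ((p0 ∧ p0) ∧ p0)
  [Wk] p0, (p1 ∧ p1), (p0 ∧ p0) ⊢ (p0 ∧ p0)
    [Wk] p0, (p1 ∧ p1) ⊢ (p0 ∧ p0)
      [∧I] p0 ⊢ (p0 ∧ p0)
        [Ax] p0 ⊢ p0
        [Ax] p0 ⊢ p0
  [Ax] p0 ⊢ p0

Result: YES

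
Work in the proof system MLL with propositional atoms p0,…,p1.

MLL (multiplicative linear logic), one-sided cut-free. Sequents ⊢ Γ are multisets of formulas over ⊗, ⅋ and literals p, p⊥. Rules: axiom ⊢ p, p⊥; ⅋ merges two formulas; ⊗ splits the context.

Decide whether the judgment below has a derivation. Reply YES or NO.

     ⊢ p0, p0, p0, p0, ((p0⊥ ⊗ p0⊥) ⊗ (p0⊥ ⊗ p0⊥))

Derivation (root first):
[⊗]  ⊢ p0, p0, p0, p0, ((p0⊥ ⊗ p0⊥) ⊗ (p0⊥ ⊗ p0⊥))
  [⊗]  ⊢ p0, p0, (p0⊥ ⊗ p0⊥)
    [Ax]  ⊢ p0, p0⊥
    [Ax]  ⊢ p0, p0⊥
  [⊗]  ⊢ p0, p0, (p0⊥ ⊗ p0⊥)
    [Ax]  ⊢ p0, p0⊥
    [Ax]  ⊢ p0, p0⊥

Result: YES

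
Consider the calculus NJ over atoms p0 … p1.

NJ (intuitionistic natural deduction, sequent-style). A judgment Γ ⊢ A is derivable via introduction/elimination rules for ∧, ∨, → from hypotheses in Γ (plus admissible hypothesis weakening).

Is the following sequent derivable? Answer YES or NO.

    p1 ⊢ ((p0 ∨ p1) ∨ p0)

Derivation trace:
[∨I₁] p1 ⊢ ((p0 ∨ p1) ∨ p0)
  [∨I₂] p1 ⊢ (p0 ∨ p1)
    [Ax] p1 ⊢ p1

Result: YES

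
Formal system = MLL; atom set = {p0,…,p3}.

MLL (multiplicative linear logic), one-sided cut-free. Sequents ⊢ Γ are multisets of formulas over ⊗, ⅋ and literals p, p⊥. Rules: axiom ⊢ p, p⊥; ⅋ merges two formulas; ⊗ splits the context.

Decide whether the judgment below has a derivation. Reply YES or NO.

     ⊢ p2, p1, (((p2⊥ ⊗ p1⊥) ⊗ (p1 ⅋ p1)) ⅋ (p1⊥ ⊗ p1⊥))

Proof tree:
[⅋]  ⊢ p2, p1, (((p2⊥ ⊗ p1⊥) ⊗ (p1 ⅋ p1)) ⅋ (p1⊥ ⊗ p1⊥))
  [⊗]  ⊢ p2, p1, (p1⊥ ⊗ p1⊥), ((p2⊥ ⊗ p1⊥) ⊗ (p1 ⅋ p1))
    [⊗]  ⊢ p2, p1, (p2⊥ ⊗ p1⊥)
      [Ax]  ⊢ p2, p2⊥
      [Ax]  ⊢ p1, p1⊥
    [⅋]  ⊢ (p1⊥ ⊗ p1⊥), (p1 ⅋ p1)
      [⊗]  ⊢ p1, p1, (p1⊥ ⊗ p1⊥)
        [Ax]  ⊢ p1, p1⊥
        [Ax]  ⊢ p1, p1⊥

Result: YES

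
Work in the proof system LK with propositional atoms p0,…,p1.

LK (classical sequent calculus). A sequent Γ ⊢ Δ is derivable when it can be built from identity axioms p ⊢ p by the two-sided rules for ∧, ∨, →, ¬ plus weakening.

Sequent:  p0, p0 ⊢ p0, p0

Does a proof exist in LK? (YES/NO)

Proof tree:
[WR] p0, p0 ⊢ p0, p0
  [WL] p0, p0 ⊢ p0
    [Ax] p0 ⊢ p0

Result: YES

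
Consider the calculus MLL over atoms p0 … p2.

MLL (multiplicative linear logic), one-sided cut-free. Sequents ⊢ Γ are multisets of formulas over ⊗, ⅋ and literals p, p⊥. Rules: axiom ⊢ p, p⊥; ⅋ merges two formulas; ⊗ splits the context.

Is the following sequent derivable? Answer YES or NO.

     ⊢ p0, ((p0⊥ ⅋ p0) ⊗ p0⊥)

Derivation trace:
[⊗]  ⊢ p0, ((p0⊥ ⅋ p0) ⊗ p0⊥)
  [⅋]  ⊢ (p0⊥ ⅋ p0)
    [Ax]  ⊢ p0, p0⊥
  [Ax]  ⊢ p0, p0⊥

Result: YES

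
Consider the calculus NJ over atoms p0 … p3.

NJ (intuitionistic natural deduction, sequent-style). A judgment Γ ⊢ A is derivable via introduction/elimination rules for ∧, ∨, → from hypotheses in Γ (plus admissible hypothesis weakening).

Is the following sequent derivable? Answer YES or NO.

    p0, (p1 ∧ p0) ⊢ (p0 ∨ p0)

Derivation trace:
[Wk] p0, (p1 ∧ p0) ⊢ (p0 ∨ p0)
  [∨I₂] p0 ⊢ (p0 ∨ p0)
    [Ax] p0 ⊢ p0

Result: YES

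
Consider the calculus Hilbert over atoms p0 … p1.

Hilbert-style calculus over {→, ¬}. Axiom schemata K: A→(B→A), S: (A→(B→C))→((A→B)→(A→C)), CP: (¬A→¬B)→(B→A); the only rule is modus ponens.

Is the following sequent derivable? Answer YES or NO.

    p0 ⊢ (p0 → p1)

Search for a countermodel by truth-table:
  v=00: Γ:[p0=F] Δ:[(p0 → p1)=T] refutes=False
  v=01: Γ:[p0=F] Δ:[(p0 → p1)=T] refutes=False
  v=10: Γ:[p0=T] Δ:[(p0 → p1)=F] refutes=True  ← countermodel

Result: NO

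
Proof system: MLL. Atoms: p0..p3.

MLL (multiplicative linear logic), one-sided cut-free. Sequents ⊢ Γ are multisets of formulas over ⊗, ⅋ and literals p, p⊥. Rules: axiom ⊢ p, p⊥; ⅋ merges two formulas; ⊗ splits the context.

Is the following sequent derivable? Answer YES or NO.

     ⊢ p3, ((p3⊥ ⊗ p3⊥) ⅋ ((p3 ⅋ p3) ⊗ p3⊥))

Derivation (root first):
[⅋]  ⊢ p3, ((p3⊥ ⊗ p3⊥) ⅋ ((p3 ⅋ p3) ⊗ p3⊥))
  [⊗]  ⊢ (p3⊥ ⊗ p3⊥), p3, ((p3 ⅋ p3) ⊗ p3⊥)
    [⅋]  ⊢ (p3⊥ ⊗ p3⊥), (p3 ⅋ p3)
      [⊗]  ⊢ p3, p3, (p3⊥ ⊗ p3⊥)
        [Ax]  ⊢ p3, p3⊥
        [Ax]  ⊢ p3, p3⊥
    [Ax]  ⊢ p3, p3⊥

Result: YES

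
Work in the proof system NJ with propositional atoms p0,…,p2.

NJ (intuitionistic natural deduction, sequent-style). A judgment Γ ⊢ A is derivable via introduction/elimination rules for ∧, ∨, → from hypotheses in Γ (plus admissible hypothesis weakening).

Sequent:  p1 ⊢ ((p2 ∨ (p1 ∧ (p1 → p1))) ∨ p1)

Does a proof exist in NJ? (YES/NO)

Derivation trace:
[∨I₁] p1 ⊢ ((p2 ∨ (p1 ∧ (p1 → p1))) ∨ p1)
  [∨I₂] p1 ⊢ (p2 ∨ (p1 ∧ (p1 → p1)))
    [∧I] p1 ⊢ (p1 ∧ (p1 → p1))
      [Ax] p1 ⊢ p1
      [→I]  ⊢ (p1 → p1)
        [Ax] p1 ⊢ p1

Result: YES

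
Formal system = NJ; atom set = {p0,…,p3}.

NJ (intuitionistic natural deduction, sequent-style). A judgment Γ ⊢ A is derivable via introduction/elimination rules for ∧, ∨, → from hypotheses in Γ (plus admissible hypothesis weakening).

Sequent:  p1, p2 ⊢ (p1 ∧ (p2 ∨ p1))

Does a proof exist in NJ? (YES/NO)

Derivation (root first):
[∧I] p1, p2 ⊢ (p1 ∧ (p2 ∨ p1))
  [Wk] p1, p2 ⊢ p1
    [Ax] p1 ⊢ p1
  [∨I₂] p1, p1 ⊢ (p2 ∨ p1)
    [Wk] p1, p1 ⊢ p1
      [Ax] p1 ⊢ p1

Result: YES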